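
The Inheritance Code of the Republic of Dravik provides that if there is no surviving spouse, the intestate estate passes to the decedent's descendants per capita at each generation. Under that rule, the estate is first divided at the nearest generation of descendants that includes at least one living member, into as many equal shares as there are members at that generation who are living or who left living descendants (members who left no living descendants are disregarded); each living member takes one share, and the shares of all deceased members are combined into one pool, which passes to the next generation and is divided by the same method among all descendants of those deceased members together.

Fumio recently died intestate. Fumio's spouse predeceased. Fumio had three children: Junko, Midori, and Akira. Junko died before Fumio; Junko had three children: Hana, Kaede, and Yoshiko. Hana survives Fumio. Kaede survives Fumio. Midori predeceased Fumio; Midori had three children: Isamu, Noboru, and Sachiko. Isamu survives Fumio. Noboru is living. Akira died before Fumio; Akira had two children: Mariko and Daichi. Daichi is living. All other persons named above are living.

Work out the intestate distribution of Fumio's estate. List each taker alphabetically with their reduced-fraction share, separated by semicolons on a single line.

There is no surviving spouse, so the entire estate passes to Fumio's descendants per capita at each generation.
No one at generation 1 (Junko, Midori, Akira) is living; moving to the next generation.
At generation 2 (Hana, Kaede, Yoshiko, Isamu, Noboru, Sachiko, Mariko, Daichi) there are 8 shares of (1)/8 = 1/8 each.
Living: Hana, Kaede, Yoshiko, Isamu, Noboru, Sachiko, Mariko, and Daichi — each takes 1/8.

Daichi 1/8; Hana 1/8; Isamu 1/8; Kaede 1/8; Mariko 1/8; Noboru 1/8; Sachiko 1/8; Yoshiko 1/8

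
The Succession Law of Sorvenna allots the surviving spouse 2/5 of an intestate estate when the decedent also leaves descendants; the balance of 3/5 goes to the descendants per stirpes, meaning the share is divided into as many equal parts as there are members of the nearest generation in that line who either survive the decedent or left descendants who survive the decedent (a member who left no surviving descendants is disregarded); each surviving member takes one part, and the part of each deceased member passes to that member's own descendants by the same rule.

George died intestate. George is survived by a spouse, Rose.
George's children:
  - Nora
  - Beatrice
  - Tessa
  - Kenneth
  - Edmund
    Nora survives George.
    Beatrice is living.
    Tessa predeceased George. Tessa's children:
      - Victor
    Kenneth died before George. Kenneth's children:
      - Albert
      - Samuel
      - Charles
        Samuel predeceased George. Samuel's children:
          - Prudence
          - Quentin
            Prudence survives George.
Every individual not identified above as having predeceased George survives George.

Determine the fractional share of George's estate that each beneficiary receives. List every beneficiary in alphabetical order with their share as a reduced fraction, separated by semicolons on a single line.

Albert 1/25; Beatrice 3/25; Charles 1/25; Edmund 3/25; Nora 3/25; Prudence 1/50; Quentin 1/50; Rose 2/5; Victor 3/25

Rose, as surviving spouse, takes 2/5.
The remaining 3/5 passes to George's descendants per stirpes.
The 3/5 is divided into 5 equal shares of 3/25 among Nora, Beatrice, Tessa, Kenneth, Edmund.
Nora is living and takes 3/25.
Beatrice is living and takes 3/25.
Tessa predeceased; the 3/25 allotted to Tessa's branch passes to Tessa's issue by representation.
Victor is the sole taker at this level and receives the full 3/25.
Kenneth predeceased; the 3/25 allotted to Kenneth's branch passes to Kenneth's issue by representation.
The 3/25 is divided into 3 equal shares of 1/25 among Albert, Samuel, Charles.
Albert is living and takes 1/25.
Samuel predeceased; the 1/25 allotted to Samuel's branch passes to Samuel's issue by representation.
The 1/25 is divided into 2 equal shares of 1/50 among Prudence, Quentin.
Prudence is living and takes 1/50.
Quentin is living and takes 1/50.
Charles is living and takes 1/25.
Edmund is living and takes 3/25.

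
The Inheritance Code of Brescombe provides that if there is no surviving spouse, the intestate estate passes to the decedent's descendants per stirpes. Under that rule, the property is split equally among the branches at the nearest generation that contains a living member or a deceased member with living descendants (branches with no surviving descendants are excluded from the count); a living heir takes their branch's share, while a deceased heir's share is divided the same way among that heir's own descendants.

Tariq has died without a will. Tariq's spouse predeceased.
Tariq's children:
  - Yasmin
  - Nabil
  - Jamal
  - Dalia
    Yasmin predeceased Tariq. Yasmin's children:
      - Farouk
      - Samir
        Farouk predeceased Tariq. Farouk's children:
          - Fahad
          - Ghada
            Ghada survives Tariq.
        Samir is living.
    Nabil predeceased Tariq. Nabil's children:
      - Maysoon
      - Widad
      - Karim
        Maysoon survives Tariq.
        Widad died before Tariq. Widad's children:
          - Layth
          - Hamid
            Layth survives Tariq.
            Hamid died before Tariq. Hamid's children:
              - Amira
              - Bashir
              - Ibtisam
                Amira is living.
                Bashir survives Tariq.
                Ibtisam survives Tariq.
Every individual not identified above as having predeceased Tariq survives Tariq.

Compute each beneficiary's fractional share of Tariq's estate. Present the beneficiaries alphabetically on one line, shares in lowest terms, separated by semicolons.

There is no surviving spouse, so the entire estate passes to Tariq's descendants per stirpes.
The estate is divided into 4 equal shares of 1/4 among Yasmin, Nabil, Jamal, Dalia.
Yasmin predeceased; the 1/4 allotted to Yasmin's branch passes to Yasmin's issue by representation.
The 1/4 is divided into 2 equal shares of 1/8 among Farouk, Samir.
Farouk predeceased; the 1/8 allotted to Farouk's branch passes to Farouk's issue by representation.
The 1/8 is divided into 2 equal shares of 1/16 among Fahad, Ghada.
Fahad is living and takes 1/16.
Ghada is living and takes 1/16.
Samir is living and takes 1/8.
Nabil predeceased; the 1/4 allotted to Nabil's branch passes to Nabil's issue by representation.
The 1/4 is divided into 3 equal shares of 1/12 among Maysoon, Widad, Karim.
Maysoon is living and takes 1/12.
Widad predeceased; the 1/12 allotted to Widad's branch passes to Widad's issue by representation.
The 1/12 is divided into 2 equal shares of 1/24 among Layth, Hamid.
Layth is living and takes 1/24.
Hamid predeceased; the 1/24 allotted to Hamid's branch passes to Hamid's issue by representation.
The 1/24 is divided into 3 equal shares of 1/72 among Amira, Bashir, Ibtisam.
Amira is living and takes 1/72.
Bashir is living and takes 1/72.
Ibtisam is living and takes 1/72.
Karim is living and takes 1/12.
Jamal is living and takes 1/4.
Dalia is living and takes 1/4.

Amira 1/72; Bashir 1/72; Dalia 1/4; Fahad 1/16; Ghada 1/16; Ibtisam 1/72; Jamal 1/4; Karim 1/12; Layth 1/24; Maysoon 1/12; Samir 1/8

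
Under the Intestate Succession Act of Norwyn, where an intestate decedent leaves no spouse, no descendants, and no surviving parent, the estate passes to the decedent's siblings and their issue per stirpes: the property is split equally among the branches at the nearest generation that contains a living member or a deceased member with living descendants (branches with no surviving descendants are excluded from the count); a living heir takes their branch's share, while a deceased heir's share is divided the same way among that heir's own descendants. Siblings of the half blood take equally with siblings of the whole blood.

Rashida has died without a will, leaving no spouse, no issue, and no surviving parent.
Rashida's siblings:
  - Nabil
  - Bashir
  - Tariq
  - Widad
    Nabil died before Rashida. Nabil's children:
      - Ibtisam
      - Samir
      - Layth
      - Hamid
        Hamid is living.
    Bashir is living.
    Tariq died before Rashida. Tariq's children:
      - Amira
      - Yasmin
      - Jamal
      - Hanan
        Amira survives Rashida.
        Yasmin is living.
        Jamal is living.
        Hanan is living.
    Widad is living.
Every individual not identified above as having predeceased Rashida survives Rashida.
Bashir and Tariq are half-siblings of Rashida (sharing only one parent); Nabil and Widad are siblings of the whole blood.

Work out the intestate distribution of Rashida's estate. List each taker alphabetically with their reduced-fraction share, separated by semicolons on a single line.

No spouse, descendants, or parent survives, so the estate passes to Rashida's siblings per stirpes.
Half-blood and whole-blood siblings take equally under the stated rule.
The estate is divided into 4 equal shares of 1/4 among Nabil, Bashir, Tariq, Widad.
Nabil predeceased; the 1/4 allotted to Nabil's branch passes to Nabil's issue by representation.
The 1/4 is divided into 4 equal shares of 1/16 among Ibtisam, Samir, Layth, Hamid.
Ibtisam is living and takes 1/16.
Samir is living and takes 1/16.
Layth is living and takes 1/16.
Hamid is living and takes 1/16.
Bashir is living and takes 1/4.
Tariq predeceased; the 1/4 allotted to Tariq's branch passes to Tariq's issue by representation.
The 1/4 is divided into 4 equal shares of 1/16 among Amira, Yasmin, Jamal, Hanan.
Amira is living and takes 1/16.
Yasmin is living and takes 1/16.
Jamal is living and takes 1/16.
Hanan is living and takes 1/16.
Widad is living and takes 1/4.

Amira 1/16; Bashir 1/4; Hamid 1/16; Hanan 1/16; Ibtisam 1/16; Jamal 1/16; Layth 1/16; Samir 1/16; Widad 1/4; Yasmin 1/16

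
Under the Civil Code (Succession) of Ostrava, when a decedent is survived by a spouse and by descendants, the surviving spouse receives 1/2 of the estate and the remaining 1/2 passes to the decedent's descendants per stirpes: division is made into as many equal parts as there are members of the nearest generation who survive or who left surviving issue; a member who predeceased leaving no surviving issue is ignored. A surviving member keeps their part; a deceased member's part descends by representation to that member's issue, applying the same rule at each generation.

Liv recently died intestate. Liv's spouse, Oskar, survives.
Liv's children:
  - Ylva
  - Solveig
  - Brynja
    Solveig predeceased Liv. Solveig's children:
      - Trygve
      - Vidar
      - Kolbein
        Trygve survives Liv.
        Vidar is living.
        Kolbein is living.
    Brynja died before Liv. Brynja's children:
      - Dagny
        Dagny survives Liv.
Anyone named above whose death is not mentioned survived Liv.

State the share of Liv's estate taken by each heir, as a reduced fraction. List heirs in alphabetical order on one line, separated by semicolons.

Dagny 1/6; Kolbein 1/18; Oskar 1/2; Trygve 1/18; Vidar 1/18; Ylva 1/6

Oskar, as surviving spouse, takes 1/2.
The remaining 1/2 passes to Liv's descendants per stirpes.
The 1/2 is divided into 3 equal shares of 1/6 among Ylva, Solveig, Brynja.
Ylva is living and takes 1/6.
Solveig predeceased; the 1/6 allotted to Solveig's branch passes to Solveig's issue by representation.
The 1/6 is divided into 3 equal shares of 1/18 among Trygve, Vidar, Kolbein.
Trygve is living and takes 1/18.
Vidar is living and takes 1/18.
Kolbein is living and takes 1/18.
Brynja predeceased; the 1/6 allotted to Brynja's branch passes to Brynja's issue by representation.
Dagny is the sole taker at this level and receives the full 1/6.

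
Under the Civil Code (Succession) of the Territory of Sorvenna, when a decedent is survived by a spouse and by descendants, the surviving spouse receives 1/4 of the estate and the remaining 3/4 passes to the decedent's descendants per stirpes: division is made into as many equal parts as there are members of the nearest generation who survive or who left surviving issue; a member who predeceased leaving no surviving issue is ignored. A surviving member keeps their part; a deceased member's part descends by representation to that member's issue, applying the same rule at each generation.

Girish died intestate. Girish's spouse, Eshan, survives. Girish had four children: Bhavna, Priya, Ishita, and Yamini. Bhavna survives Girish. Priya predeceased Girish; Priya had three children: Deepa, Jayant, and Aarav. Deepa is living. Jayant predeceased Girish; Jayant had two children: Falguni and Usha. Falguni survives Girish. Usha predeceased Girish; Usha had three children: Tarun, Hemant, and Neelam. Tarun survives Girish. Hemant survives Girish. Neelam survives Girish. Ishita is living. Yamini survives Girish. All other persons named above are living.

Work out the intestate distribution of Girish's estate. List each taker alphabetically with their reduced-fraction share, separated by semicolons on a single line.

Aarav 1/16; Bhavna 3/16; Deepa 1/16; Eshan 1/4; Falguni 1/32; Hemant 1/96; Ishita 3/16; Neelam 1/96; Tarun 1/96; Yamini 3/16

Eshan, as surviving spouse, takes 1/4.
The remaining 3/4 passes to Girish's descendants per stirpes.
The 3/4 is divided into 4 equal shares of 3/16 among Bhavna, Priya, Ishita, Yamini.
Bhavna is living and takes 3/16.
Priya predeceased; the 3/16 allotted to Priya's branch passes to Priya's issue by representation.
The 3/16 is divided into 3 equal shares of 1/16 among Deepa, Jayant, Aarav.
Deepa is living and takes 1/16.
Jayant predeceased; the 1/16 allotted to Jayant's branch passes to Jayant's issue by representation.
The 1/16 is divided into 2 equal shares of 1/32 among Falguni, Usha.
Falguni is living and takes 1/32.
Usha predeceased; the 1/32 allotted to Usha's branch passes to Usha's issue by representation.
The 1/32 is divided into 3 equal shares of 1/96 among Tarun, Hemant, Neelam.
Tarun is living and takes 1/96.
Hemant is living and takes 1/96.
Neelam is living and takes 1/96.
Aarav is living and takes 1/16.
Ishita is living and takes 3/16.
Yamini is living and takes 3/16.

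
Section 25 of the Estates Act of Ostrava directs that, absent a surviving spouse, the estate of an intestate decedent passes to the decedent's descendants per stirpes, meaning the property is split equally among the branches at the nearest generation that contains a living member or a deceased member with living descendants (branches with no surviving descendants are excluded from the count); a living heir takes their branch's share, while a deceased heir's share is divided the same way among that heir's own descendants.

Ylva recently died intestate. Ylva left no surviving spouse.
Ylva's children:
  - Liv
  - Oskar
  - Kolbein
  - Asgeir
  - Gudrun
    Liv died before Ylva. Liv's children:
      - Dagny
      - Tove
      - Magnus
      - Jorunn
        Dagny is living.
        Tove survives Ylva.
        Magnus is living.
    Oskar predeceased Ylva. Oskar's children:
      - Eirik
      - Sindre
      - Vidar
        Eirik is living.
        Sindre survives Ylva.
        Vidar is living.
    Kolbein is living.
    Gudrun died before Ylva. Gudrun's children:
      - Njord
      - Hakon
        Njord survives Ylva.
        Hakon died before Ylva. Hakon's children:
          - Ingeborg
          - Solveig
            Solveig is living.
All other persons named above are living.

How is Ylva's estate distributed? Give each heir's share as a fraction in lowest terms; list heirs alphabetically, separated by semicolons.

There is no surviving spouse, so the entire estate passes to Ylva's descendants per stirpes.
The estate is divided into 5 equal shares of 1/5 among Liv, Oskar, Kolbein, Asgeir, Gudrun.
Liv predeceased; the 1/5 allotted to Liv's branch passes to Liv's issue by representation.
The 1/5 is divided into 4 equal shares of 1/20 among Dagny, Tove, Magnus, Jorunn.
Dagny is living and takes 1/20.
Tove is living and takes 1/20.
Magnus is living and takes 1/20.
Jorunn is living and takes 1/20.
Oskar predeceased; the 1/5 allotted to Oskar's branch passes to Oskar's issue by representation.
The 1/5 is divided into 3 equal shares of 1/15 among Eirik, Sindre, Vidar.
Eirik is living and takes 1/15.
Sindre is living and takes 1/15.
Vidar is living and takes 1/15.
Kolbein is living and takes 1/5.
Asgeir is living and takes 1/5.
Gudrun predeceased; the 1/5 allotted to Gudrun's branch passes to Gudrun's issue by representation.
The 1/5 is divided into 2 equal shares of 1/10 among Njord, Hakon.
Njord is living and takes 1/10.
Hakon predeceased; the 1/10 allotted to Hakon's branch passes to Hakon's issue by representation.
The 1/10 is divided into 2 equal shares of 1/20 among Ingeborg, Solveig.
Ingeborg is living and takes 1/20.
Solveig is living and takes 1/20.

Asgeir 1/5; Dagny 1/20; Eirik 1/15; Ingeborg 1/20; Jorunn 1/20; Kolbein 1/5; Magnus 1/20; Njord 1/10; Sindre 1/15; Solveig 1/20; Tove 1/20; Vidar 1/15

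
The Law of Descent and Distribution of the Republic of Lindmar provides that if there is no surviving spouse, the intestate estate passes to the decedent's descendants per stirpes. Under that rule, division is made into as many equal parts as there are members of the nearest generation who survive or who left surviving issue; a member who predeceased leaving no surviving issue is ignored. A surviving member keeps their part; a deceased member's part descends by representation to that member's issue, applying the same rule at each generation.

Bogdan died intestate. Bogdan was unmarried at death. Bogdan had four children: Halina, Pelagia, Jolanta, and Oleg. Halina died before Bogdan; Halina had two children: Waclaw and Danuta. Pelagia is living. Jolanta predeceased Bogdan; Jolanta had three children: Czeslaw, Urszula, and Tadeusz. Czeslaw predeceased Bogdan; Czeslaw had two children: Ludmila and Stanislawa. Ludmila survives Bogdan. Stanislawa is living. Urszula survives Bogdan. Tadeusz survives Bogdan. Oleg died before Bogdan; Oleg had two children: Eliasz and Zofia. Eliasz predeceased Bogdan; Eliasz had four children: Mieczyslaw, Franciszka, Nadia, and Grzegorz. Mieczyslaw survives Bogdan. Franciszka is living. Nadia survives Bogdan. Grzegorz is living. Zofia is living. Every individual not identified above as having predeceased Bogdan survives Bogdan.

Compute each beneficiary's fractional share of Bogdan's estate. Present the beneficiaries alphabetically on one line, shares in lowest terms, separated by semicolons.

There is no surviving spouse, so the entire estate passes to Bogdan's descendants per stirpes.
The estate is divided into 4 equal shares of 1/4 among Halina, Pelagia, Jolanta, Oleg.
Halina predeceased; the 1/4 allotted to Halina's branch passes to Halina's issue by representation.
The 1/4 is divided into 2 equal shares of 1/8 among Waclaw, Danuta.
Waclaw is living and takes 1/8.
Danuta is living and takes 1/8.
Pelagia is living and takes 1/4.
Jolanta predeceased; the 1/4 allotted to Jolanta's branch passes to Jolanta's issue by representation.
The 1/4 is divided into 3 equal shares of 1/12 among Czeslaw, Urszula, Tadeusz.
Czeslaw predeceased; the 1/12 allotted to Czeslaw's branch passes to Czeslaw's issue by representation.
The 1/12 is divided into 2 equal shares of 1/24 among Ludmila, Stanislawa.
Ludmila is living and takes 1/24.
Stanislawa is living and takes 1/24.
Urszula is living and takes 1/12.
Tadeusz is living and takes 1/12.
Oleg predeceased; the 1/4 allotted to Oleg's branch passes to Oleg's issue by representation.
The 1/4 is divided into 2 equal shares of 1/8 among Eliasz, Zofia.
Eliasz predeceased; the 1/8 allotted to Eliasz's branch passes to Eliasz's issue by representation.
The 1/8 is divided into 4 equal shares of 1/32 among Mieczyslaw, Franciszka, Nadia, Grzegorz.
Mieczyslaw is living and takes 1/32.
Franciszka is living and takes 1/32.
Nadia is living and takes 1/32.
Grzegorz is living and takes 1/32.
Zofia is living and takes 1/8.

Danuta 1/8; Franciszka 1/32; Grzegorz 1/32; Ludmila 1/24; Mieczyslaw 1/32; Nadia 1/32; Pelagia 1/4; Stanislawa 1/24; Tadeusz 1/12; Urszula 1/12; Waclaw 1/8; Zofia 1/8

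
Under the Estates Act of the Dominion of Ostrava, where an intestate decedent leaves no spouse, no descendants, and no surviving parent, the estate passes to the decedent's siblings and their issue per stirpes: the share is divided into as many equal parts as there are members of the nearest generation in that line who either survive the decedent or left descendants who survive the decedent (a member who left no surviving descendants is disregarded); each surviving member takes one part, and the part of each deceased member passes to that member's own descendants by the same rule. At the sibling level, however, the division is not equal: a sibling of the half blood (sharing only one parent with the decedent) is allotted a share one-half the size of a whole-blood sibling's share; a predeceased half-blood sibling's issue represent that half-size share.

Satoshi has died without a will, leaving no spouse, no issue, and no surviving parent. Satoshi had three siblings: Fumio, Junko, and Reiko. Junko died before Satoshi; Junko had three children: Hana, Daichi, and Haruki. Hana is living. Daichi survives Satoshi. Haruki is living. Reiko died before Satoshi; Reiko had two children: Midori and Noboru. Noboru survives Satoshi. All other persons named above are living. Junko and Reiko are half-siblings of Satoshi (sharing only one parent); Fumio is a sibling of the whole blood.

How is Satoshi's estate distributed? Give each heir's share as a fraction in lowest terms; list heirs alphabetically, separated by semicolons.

No spouse, descendants, or parent survives, so the estate passes to Satoshi's siblings per stirpes.
Half-blood siblings count for one-half the weight of whole-blood siblings at the initial division.
Dividing 1 in proportion to weights (total weight 2): Fumio (weight 1) → 1/2; Junko (weight 1/2) → 1/4; Reiko (weight 1/2) → 1/4.
Fumio is living and takes 1/2.
Junko predeceased; the 1/4 allotted to Junko's branch passes to Junko's issue by representation.
The 1/4 is divided into 3 equal shares of 1/12 among Hana, Daichi, Haruki.
Hana is living and takes 1/12.
Daichi is living and takes 1/12.
Haruki is living and takes 1/12.
Reiko predeceased; the 1/4 allotted to Reiko's branch passes to Reiko's issue by representation.
The 1/4 is divided into 2 equal shares of 1/8 among Midori, Noboru.
Midori is living and takes 1/8.
Noboru is living and takes 1/8.

Daichi 1/12; Fumio 1/2; Hana 1/12; Haruki 1/12; Midori 1/8; Noboru 1/8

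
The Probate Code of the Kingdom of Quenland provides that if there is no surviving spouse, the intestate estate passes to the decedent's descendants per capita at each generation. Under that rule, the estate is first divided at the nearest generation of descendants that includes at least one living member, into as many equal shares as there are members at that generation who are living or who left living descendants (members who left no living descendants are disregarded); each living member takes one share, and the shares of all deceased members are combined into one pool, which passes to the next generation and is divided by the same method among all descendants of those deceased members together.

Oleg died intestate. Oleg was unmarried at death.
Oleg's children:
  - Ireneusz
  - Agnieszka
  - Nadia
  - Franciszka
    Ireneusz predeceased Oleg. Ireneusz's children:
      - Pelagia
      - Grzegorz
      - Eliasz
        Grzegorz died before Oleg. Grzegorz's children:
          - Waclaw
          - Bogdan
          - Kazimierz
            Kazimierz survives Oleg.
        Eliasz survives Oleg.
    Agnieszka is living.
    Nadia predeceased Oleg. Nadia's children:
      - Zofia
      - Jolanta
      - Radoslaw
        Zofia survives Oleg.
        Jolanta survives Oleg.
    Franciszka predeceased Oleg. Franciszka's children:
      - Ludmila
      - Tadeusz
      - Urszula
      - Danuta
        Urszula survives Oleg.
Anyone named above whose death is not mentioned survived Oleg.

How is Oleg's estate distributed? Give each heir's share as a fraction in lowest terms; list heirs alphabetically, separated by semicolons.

There is no surviving spouse, so the entire estate passes to Oleg's descendants per capita at each generation.
At generation 1 (Ireneusz, Agnieszka, Nadia, Franciszka) there are 4 shares of (1)/4 = 1/4 each.
Living: Agnieszka — each takes 1/4.
Deceased: Ireneusz, Nadia, and Franciszka. Their combined 3/4 is pooled and carried to generation 2.
At generation 2 (Pelagia, Grzegorz, Eliasz, Zofia, Jolanta, Radoslaw, Ludmila, Tadeusz, Urszula, Danuta) there are 10 shares of (3/4)/10 = 3/40 each.
Living: Pelagia, Eliasz, Zofia, Jolanta, Radoslaw, Ludmila, Tadeusz, Urszula, and Danuta — each takes 3/40.
Deceased: Grzegorz. That 3/40 share is carried to generation 3.
At generation 3 (Waclaw, Bogdan, Kazimierz) there are 3 shares of (3/40)/3 = 1/40 each.
Living: Waclaw, Bogdan, and Kazimierz — each takes 1/40.

Agnieszka 1/4; Bogdan 1/40; Danuta 3/40; Eliasz 3/40; Jolanta 3/40; Kazimierz 1/40; Ludmila 3/40; Pelagia 3/40; Radoslaw 3/40; Tadeusz 3/40; Urszula 3/40; Waclaw 1/40; Zofia 3/40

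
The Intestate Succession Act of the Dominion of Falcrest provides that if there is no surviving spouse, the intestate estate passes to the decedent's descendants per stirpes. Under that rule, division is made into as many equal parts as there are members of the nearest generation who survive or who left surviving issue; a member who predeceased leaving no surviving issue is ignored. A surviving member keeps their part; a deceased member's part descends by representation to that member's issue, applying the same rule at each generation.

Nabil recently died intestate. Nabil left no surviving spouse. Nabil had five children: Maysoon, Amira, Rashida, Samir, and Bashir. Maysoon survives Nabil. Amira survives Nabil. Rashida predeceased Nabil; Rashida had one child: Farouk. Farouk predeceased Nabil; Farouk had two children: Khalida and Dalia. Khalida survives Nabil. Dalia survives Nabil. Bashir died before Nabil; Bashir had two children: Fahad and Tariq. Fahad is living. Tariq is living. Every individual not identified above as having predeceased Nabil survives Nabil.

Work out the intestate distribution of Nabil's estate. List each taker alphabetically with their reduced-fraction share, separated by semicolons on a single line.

There is no surviving spouse, so the entire estate passes to Nabil's descendants per stirpes.
The estate is divided into 5 equal shares of 1/5 among Maysoon, Amira, Rashida, Samir, Bashir.
Maysoon is living and takes 1/5.
Amira is living and takes 1/5.
Rashida predeceased; the 1/5 allotted to Rashida's branch passes to Rashida's issue by representation.
Farouk's line is the sole branch at this level, so the full 1/5 passes to Farouk's issue by representation.
The 1/5 is divided into 2 equal shares of 1/10 among Khalida, Dalia.
Khalida is living and takes 1/10.
Dalia is living and takes 1/10.
Samir is living and takes 1/5.
Bashir predeceased; the 1/5 allotted to Bashir's branch passes to Bashir's issue by representation.
The 1/5 is divided into 2 equal shares of 1/10 among Fahad, Tariq.
Fahad is living and takes 1/10.
Tariq is living and takes 1/10.

Amira 1/5; Dalia 1/10; Fahad 1/10; Khalida 1/10; Maysoon 1/5; Samir 1/5; Tariq 1/10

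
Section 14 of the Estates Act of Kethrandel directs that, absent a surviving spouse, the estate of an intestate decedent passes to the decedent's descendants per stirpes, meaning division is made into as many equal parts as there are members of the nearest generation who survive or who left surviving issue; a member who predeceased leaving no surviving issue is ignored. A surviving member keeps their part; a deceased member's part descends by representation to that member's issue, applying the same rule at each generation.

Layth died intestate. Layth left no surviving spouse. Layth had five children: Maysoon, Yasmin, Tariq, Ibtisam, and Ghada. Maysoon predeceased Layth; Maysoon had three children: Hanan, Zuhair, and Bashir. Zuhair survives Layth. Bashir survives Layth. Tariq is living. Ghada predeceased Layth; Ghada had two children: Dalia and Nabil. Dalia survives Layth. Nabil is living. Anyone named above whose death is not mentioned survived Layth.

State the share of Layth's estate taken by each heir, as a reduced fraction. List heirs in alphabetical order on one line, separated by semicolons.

Bashir 1/15; Dalia 1/10; Hanan 1/15; Ibtisam 1/5; Nabil 1/10; Tariq 1/5; Yasmin 1/5; Zuhair 1/15

There is no surviving spouse, so the entire estate passes to Layth's descendants per stirpes.
The estate is divided into 5 equal shares of 1/5 among Maysoon, Yasmin, Tariq, Ibtisam, Ghada.
Maysoon predeceased; the 1/5 allotted to Maysoon's branch passes to Maysoon's issue by representation.
The 1/5 is divided into 3 equal shares of 1/15 among Hanan, Zuhair, Bashir.
Hanan is living and takes 1/15.
Zuhair is living and takes 1/15.
Bashir is living and takes 1/15.
Yasmin is living and takes 1/5.
Tariq is living and takes 1/5.
Ibtisam is living and takes 1/5.
Ghada predeceased; the 1/5 allotted to Ghada's branch passes to Ghada's issue by representation.
The 1/5 is divided into 2 equal shares of 1/10 among Dalia, Nabil.
Dalia is living and takes 1/10.
Nabil is living and takes 1/10.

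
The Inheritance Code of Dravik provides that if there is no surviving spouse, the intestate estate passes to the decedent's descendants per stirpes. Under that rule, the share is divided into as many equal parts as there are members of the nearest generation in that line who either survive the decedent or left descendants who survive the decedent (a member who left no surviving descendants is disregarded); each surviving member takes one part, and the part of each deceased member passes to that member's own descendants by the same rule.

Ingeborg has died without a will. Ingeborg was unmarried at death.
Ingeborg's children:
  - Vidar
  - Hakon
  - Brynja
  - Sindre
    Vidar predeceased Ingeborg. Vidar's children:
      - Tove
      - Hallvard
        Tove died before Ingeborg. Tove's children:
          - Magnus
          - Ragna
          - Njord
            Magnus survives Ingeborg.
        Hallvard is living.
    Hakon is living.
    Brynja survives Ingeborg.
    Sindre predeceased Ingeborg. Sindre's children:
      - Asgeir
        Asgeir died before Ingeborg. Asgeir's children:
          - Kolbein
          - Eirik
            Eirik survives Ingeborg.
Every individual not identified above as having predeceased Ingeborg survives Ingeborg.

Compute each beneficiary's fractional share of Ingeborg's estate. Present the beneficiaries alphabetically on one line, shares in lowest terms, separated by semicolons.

There is no surviving spouse, so the entire estate passes to Ingeborg's descendants per stirpes.
The estate is divided into 4 equal shares of 1/4 among Vidar, Hakon, Brynja, Sindre.
Vidar predeceased; the 1/4 allotted to Vidar's branch passes to Vidar's issue by representation.
The 1/4 is divided into 2 equal shares of 1/8 among Tove, Hallvard.
Tove predeceased; the 1/8 allotted to Tove's branch passes to Tove's issue by representation.
The 1/8 is divided into 3 equal shares of 1/24 among Magnus, Ragna, Njord.
Magnus is living and takes 1/24.
Ragna is living and takes 1/24.
Njord is living and takes 1/24.
Hallvard is living and takes 1/8.
Hakon is living and takes 1/4.
Brynja is living and takes 1/4.
Sindre predeceased; the 1/4 allotted to Sindre's branch passes to Sindre's issue by representation.
Asgeir's line is the sole branch at this level, so the full 1/4 passes to Asgeir's issue by representation.
The 1/4 is divided into 2 equal shares of 1/8 among Kolbein, Eirik.
Kolbein is living and takes 1/8.
Eirik is living and takes 1/8.

Brynja 1/4; Eirik 1/8; Hakon 1/4; Hallvard 1/8; Kolbein 1/8; Magnus 1/24; Njord 1/24; Ragna 1/24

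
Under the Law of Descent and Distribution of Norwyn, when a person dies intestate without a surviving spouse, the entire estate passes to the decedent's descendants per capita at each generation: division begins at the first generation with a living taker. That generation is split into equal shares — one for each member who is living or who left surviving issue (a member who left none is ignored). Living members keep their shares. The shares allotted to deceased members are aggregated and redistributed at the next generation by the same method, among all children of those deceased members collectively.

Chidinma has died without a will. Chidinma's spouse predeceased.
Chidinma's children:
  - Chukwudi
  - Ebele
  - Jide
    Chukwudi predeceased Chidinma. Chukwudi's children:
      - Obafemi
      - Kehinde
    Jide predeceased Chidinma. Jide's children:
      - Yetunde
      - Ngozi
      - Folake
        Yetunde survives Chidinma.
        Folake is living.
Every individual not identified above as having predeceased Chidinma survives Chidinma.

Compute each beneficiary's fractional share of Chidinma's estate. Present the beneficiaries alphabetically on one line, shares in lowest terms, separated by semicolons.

There is no surviving spouse, so the entire estate passes to Chidinma's descendants per capita at each generation.
At generation 1 (Chukwudi, Ebele, Jide) there are 3 shares of (1)/3 = 1/3 each.
Living: Ebele — each takes 1/3.
Deceased: Chukwudi and Jide. Their combined 2/3 is pooled and carried to generation 2.
At generation 2 (Obafemi, Kehinde, Yetunde, Ngozi, Folake) there are 5 shares of (2/3)/5 = 2/15 each.
Living: Obafemi, Kehinde, Yetunde, Ngozi, and Folake — each takes 2/15.

Ebele 1/3; Folake 2/15; Kehinde 2/15; Ngozi 2/15; Obafemi 2/15; Yetunde 2/15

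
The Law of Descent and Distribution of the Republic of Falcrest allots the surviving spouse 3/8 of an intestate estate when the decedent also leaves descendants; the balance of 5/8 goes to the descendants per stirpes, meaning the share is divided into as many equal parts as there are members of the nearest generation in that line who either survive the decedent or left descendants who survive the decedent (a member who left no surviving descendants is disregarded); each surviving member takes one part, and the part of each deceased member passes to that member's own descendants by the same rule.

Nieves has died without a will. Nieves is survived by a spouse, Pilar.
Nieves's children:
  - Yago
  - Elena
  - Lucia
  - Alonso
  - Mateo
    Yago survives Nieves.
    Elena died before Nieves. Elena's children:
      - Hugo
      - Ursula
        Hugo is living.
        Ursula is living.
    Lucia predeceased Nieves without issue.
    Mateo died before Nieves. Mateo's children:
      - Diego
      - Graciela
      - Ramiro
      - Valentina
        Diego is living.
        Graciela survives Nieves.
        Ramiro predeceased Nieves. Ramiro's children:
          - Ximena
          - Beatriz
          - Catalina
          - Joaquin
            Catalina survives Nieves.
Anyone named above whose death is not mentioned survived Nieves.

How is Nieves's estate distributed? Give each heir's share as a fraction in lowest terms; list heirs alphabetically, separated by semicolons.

Pilar, as surviving spouse, takes 3/8.
The remaining 5/8 passes to Nieves's descendants per stirpes.
Lucia left no surviving issue, so that branch lapses and is disregarded.
The 5/8 is divided into 4 equal shares of 5/32 among Yago, Elena, Alonso, Mateo.
Yago is living and takes 5/32.
Elena predeceased; the 5/32 allotted to Elena's branch passes to Elena's issue by representation.
The 5/32 is divided into 2 equal shares of 5/64 among Hugo, Ursula.
Hugo is living and takes 5/64.
Ursula is living and takes 5/64.
Alonso is living and takes 5/32.
Mateo predeceased; the 5/32 allotted to Mateo's branch passes to Mateo's issue by representation.
The 5/32 is divided into 4 equal shares of 5/128 among Diego, Graciela, Ramiro, Valentina.
Diego is living and takes 5/128.
Graciela is living and takes 5/128.
Ramiro predeceased; the 5/128 allotted to Ramiro's branch passes to Ramiro's issue by representation.
The 5/128 is divided into 4 equal shares of 5/512 among Ximena, Beatriz, Catalina, Joaquin.
Ximena is living and takes 5/512.
Beatriz is living and takes 5/512.
Catalina is living and takes 5/512.
Joaquin is living and takes 5/512.
Valentina is living and takes 5/128.

Alonso 5/32; Beatriz 5/512; Catalina 5/512; Diego 5/128; Graciela 5/128; Hugo 5/64; Joaquin 5/512; Pilar 3/8; Ursula 5/64; Valentina 5/128; Ximena 5/512; Yago 5/32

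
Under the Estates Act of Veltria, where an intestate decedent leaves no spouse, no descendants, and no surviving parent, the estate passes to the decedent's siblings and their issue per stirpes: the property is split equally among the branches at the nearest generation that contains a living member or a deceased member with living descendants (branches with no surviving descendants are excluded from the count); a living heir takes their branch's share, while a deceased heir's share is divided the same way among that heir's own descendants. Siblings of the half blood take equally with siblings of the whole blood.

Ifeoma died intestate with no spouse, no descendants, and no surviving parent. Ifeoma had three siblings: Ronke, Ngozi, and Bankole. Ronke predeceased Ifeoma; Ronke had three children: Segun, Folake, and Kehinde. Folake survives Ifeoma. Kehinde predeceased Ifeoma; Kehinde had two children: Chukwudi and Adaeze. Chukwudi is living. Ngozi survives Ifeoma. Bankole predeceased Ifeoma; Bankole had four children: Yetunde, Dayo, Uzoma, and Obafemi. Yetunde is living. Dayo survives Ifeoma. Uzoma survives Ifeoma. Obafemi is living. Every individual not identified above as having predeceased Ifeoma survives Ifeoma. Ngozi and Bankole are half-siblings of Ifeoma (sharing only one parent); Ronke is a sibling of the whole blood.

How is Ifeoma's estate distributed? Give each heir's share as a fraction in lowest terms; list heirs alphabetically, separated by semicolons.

No spouse, descendants, or parent survives, so the estate passes to Ifeoma's siblings per stirpes.
Half-blood and whole-blood siblings take equally under the stated rule.
The estate is divided into 3 equal shares of 1/3 among Ronke, Ngozi, Bankole.
Ronke predeceased; the 1/3 allotted to Ronke's branch passes to Ronke's issue by representation.
The 1/3 is divided into 3 equal shares of 1/9 among Segun, Folake, Kehinde.
Segun is living and takes 1/9.
Folake is living and takes 1/9.
Kehinde predeceased; the 1/9 allotted to Kehinde's branch passes to Kehinde's issue by representation.
The 1/9 is divided into 2 equal shares of 1/18 among Chukwudi, Adaeze.
Chukwudi is living and takes 1/18.
Adaeze is living and takes 1/18.
Ngozi is living and takes 1/3.
Bankole predeceased; the 1/3 allotted to Bankole's branch passes to Bankole's issue by representation.
The 1/3 is divided into 4 equal shares of 1/12 among Yetunde, Dayo, Uzoma, Obafemi.
Yetunde is living and takes 1/12.
Dayo is living and takes 1/12.
Uzoma is living and takes 1/12.
Obafemi is living and takes 1/12.

Adaeze 1/18; Chukwudi 1/18; Dayo 1/12; Folake 1/9; Ngozi 1/3; Obafemi 1/12; Segun 1/9; Uzoma 1/12; Yetunde 1/12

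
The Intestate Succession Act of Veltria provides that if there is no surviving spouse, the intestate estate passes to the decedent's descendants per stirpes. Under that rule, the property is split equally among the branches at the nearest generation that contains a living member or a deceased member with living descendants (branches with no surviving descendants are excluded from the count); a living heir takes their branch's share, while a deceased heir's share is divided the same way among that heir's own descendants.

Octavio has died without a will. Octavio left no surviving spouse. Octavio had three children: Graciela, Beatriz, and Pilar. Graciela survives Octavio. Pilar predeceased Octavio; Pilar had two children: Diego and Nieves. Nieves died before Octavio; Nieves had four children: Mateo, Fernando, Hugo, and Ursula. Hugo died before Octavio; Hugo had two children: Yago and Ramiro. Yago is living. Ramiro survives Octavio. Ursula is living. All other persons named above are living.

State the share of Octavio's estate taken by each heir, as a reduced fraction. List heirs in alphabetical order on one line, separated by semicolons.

Beatriz 1/3; Diego 1/6; Fernando 1/24; Graciela 1/3; Mateo 1/24; Ramiro 1/48; Ursula 1/24; Yago 1/48

There is no surviving spouse, so the entire estate passes to Octavio's descendants per stirpes.
The estate is divided into 3 equal shares of 1/3 among Graciela, Beatriz, Pilar.
Graciela is living and takes 1/3.
Beatriz is living and takes 1/3.
Pilar predeceased; the 1/3 allotted to Pilar's branch passes to Pilar's issue by representation.
The 1/3 is divided into 2 equal shares of 1/6 among Diego, Nieves.
Diego is living and takes 1/6.
Nieves predeceased; the 1/6 allotted to Nieves's branch passes to Nieves's issue by representation.
The 1/6 is divided into 4 equal shares of 1/24 among Mateo, Fernando, Hugo, Ursula.
Mateo is living and takes 1/24.
Fernando is living and takes 1/24.
Hugo predeceased; the 1/24 allotted to Hugo's branch passes to Hugo's issue by representation.
The 1/24 is divided into 2 equal shares of 1/48 among Yago, Ramiro.
Yago is living and takes 1/48.
Ramiro is living and takes 1/48.
Ursula is living and takes 1/24.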